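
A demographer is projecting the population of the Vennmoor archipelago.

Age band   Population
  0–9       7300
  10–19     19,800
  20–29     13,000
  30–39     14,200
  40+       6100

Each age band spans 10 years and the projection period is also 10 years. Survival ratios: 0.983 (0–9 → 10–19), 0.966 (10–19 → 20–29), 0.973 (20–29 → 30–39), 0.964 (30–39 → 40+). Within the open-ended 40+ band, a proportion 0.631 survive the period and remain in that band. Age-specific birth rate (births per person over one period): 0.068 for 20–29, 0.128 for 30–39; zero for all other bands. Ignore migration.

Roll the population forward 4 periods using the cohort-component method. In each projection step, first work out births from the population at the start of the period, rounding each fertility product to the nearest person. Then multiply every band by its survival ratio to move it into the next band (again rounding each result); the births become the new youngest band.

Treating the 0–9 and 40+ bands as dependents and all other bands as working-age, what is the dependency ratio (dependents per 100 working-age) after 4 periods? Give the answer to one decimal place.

348.3

After projecting period 1:
Births: 13000 × 0.068 = 884 ; 14200 × 0.128 = 1818 — total 2702
10–19: 7300 × 0.983 = 7176
20–29: 19800 × 0.966 = 19127
30–39: 13000 × 0.973 = 12649
40+: 14200 × 0.964 + 6100 × 0.631 = 13689 + 3849 = 17538
→ [2702, 7176, 19127, 12649, 17538]
After projecting period 2:
Births: 19127 × 0.068 = 1301 ; 12649 × 0.128 = 1619 — total 2920
10–19: 2702 × 0.983 = 2656
20–29: 7176 × 0.966 = 6932
30–39: 19127 × 0.973 = 18611
40+: 12649 × 0.964 + 17538 × 0.631 = 12194 + 11066 = 23260
→ [2920, 2656, 6932, 18611, 23260]
After projecting period 3:
Births: 6932 × 0.068 = 471 ; 18611 × 0.128 = 2382 — total 2853
10–19: 2920 × 0.983 = 2870
20–29: 2656 × 0.966 = 2566
30–39: 6932 × 0.973 = 6745
40+: 18611 × 0.964 + 23260 × 0.631 = 17941 + 14677 = 32618
→ [2853, 2870, 2566, 6745, 32618]
After projecting period 4:
Births: 2566 × 0.068 = 174 ; 6745 × 0.128 = 863 — total 1037
10–19: 2853 × 0.983 = 2804
20–29: 2870 × 0.966 = 2772
30–39: 2566 × 0.973 = 2497
40+: 6745 × 0.964 + 32618 × 0.631 = 6502 + 20582 = 27084
→ [1037, 2804, 2772, 2497, 27084]
Dependents (band 0–9 + band 40+) = 1037 + 27084 = 28121; working-age = 8073; ratio = 28121/8073 × 100 = 348.3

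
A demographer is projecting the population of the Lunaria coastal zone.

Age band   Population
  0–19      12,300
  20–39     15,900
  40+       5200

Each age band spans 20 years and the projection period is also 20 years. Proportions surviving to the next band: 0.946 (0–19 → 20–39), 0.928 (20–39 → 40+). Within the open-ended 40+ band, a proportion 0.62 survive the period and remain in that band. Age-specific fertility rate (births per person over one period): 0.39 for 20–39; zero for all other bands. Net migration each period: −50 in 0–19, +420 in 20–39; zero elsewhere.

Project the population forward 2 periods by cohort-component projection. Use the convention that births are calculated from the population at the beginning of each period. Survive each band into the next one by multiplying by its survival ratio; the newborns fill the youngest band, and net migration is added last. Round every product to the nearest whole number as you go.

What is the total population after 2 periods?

33226

Let group 1 be 0–19 through group 3 = 40+.
Period 1.
Births: 15900 × 0.39 = 6201
Group 2: 12300 × 0.946 = 11636
Group 3: 15900 × 0.928 + 5200 × 0.62 = 14755 + 3224 = 17979
Net migration: Group 1 − 50 → 6151; Group 2 + 420 → 12056
Population now: 0–19=6151, 20–39=12056, 40+=17979
Period 2.
Births: 12056 × 0.39 = 4702
Group 2: 6151 × 0.946 = 5819
Group 3: 12056 × 0.928 + 17979 × 0.62 = 11188 + 11147 = 22335
Net migration: Group 1 − 50 → 4652; Group 2 + 420 → 6239
Population now: 0–19=4652, 20–39=6239, 40+=22335
Total after period 2: 4652 + 6239 + 22335 = 33226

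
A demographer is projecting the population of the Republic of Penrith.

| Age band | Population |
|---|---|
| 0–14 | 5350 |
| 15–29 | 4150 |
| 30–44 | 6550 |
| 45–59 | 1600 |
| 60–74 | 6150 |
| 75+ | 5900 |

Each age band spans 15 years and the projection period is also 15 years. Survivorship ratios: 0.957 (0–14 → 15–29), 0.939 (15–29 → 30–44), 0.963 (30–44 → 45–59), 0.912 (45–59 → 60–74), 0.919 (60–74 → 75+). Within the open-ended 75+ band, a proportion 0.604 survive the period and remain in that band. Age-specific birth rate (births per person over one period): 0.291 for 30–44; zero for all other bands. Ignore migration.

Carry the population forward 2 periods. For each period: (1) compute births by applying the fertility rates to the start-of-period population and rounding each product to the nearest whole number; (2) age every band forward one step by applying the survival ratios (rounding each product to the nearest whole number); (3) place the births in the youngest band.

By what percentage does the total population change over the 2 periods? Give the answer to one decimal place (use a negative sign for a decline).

Period 1.
Births: 6550 × 0.291 = 1906
15–29: 5350 × 0.957 = 5120
30–44: 4150 × 0.939 = 3897
45–59: 6550 × 0.963 = 6308
60–74: 1600 × 0.912 = 1459
75+: 6150 × 0.919 + 5900 × 0.604 = 5652 + 3564 = 9216
Giving 1906 / 5120 / 3897 / 6308 / 1459 / 9216.
Period 2.
Births: 3897 × 0.291 = 1134
15–29: 1906 × 0.957 = 1824
30–44: 5120 × 0.939 = 4808
45–59: 3897 × 0.963 = 3753
60–74: 6308 × 0.912 = 5753
75+: 1459 × 0.919 + 9216 × 0.604 = 1341 + 5566 = 6907
Giving 1134 / 1824 / 4808 / 3753 / 5753 / 6907.
Total: 29700 → 24179; change = -5521; percentage change = -18.6%

-18.6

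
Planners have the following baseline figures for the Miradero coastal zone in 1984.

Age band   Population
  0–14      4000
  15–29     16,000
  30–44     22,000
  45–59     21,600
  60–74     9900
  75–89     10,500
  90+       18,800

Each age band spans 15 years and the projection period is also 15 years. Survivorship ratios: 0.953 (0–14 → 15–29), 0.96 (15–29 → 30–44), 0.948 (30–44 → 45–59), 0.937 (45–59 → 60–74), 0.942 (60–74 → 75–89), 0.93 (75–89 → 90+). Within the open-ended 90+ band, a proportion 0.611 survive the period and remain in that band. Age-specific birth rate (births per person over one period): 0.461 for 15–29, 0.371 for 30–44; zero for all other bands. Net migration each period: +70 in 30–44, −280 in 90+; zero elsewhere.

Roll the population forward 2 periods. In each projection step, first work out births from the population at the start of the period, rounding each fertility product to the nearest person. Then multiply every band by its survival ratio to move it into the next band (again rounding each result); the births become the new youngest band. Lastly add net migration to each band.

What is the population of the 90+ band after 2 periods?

21207

[period 1]
Births: 16000 * 0.461 = 7376, 22000 * 0.371 = 8162 → total 15538
15–29: 4000 * 0.953 = 3812
30–44: 16000 * 0.96 = 15360
45–59: 22000 * 0.948 = 20856
60–74: 21600 * 0.937 = 20239
75–89: 9900 * 0.942 = 9326
90+: 10500 * 0.93 + 18800 * 0.611 = 9765 + 11487 = 21252
Net migration: 30–44 + 70 → 15430; 90+ − 280 → 20972
→ [15538, 3812, 15430, 20856, 20239, 9326, 20972]
[period 2]
Births: 3812 * 0.461 = 1757, 15430 * 0.371 = 5725 → total 7482
15–29: 15538 * 0.953 = 14808
30–44: 3812 * 0.96 = 3660
45–59: 15430 * 0.948 = 14628
60–74: 20856 * 0.937 = 19542
75–89: 20239 * 0.942 = 19065
90+: 9326 * 0.93 + 20972 * 0.611 = 8673 + 12814 = 21487
Net migration: 30–44 + 70 → 3730; 90+ − 280 → 21207
→ [7482, 14808, 3730, 14628, 19542, 19065, 21207]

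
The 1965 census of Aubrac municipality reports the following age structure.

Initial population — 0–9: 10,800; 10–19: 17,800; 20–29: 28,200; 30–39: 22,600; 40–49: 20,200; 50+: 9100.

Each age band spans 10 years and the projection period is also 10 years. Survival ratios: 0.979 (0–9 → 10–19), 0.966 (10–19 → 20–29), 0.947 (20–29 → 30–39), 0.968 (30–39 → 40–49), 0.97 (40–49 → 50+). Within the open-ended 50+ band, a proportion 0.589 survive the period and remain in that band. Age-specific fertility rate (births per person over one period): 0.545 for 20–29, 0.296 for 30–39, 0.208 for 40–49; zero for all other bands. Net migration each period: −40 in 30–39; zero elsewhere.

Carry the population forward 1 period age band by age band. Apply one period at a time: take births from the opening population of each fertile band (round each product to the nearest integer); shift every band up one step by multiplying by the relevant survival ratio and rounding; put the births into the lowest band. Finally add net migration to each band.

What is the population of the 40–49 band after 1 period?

21877

(Groups numbered youngest = 1 to oldest = 6.)
Period 1:
Births: 28200 * 0.545 = 15369, 22600 * 0.296 = 6690, 20200 * 0.208 = 4202 → total 26261
Group 2: 10800 * 0.979 = 10573
Group 3: 17800 * 0.966 = 17195
Group 4: 28200 * 0.947 = 26705
Group 5: 22600 * 0.968 = 21877
Group 6: 20200 * 0.97 + 9100 * 0.589 = 19594 + 5360 = 24954
Net migration: Group 4 − 40 → 26665
Giving 26261 / 10573 / 17195 / 26665 / 21877 / 24954.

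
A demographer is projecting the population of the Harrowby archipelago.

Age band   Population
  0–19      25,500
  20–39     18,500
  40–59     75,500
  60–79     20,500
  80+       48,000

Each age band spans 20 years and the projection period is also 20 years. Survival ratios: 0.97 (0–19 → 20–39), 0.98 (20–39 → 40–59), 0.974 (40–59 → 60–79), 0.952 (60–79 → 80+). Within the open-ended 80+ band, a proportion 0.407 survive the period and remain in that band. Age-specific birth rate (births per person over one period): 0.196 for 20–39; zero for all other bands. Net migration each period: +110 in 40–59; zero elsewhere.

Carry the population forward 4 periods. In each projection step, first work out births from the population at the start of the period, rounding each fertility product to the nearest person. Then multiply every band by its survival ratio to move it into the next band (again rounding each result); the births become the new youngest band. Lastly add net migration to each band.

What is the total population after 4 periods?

53466

Period 1:
Births: 18500 × 0.196 = 3626
20–39: 25500 × 0.97 = 24735
40–59: 18500 × 0.98 = 18130
60–79: 75500 × 0.974 = 73537
80+: 20500 × 0.952 + 48000 × 0.407 = 19516 + 19536 = 39052
Net migration: 40–59 + 110 → 18240
→ [3626, 24735, 18240, 73537, 39052]
Period 2:
Births: 24735 × 0.196 = 4848
20–39: 3626 × 0.97 = 3517
40–59: 24735 × 0.98 = 24240
60–79: 18240 × 0.974 = 17766
80+: 73537 × 0.952 + 39052 × 0.407 = 70007 + 15894 = 85901
Net migration: 40–59 + 110 → 24350
→ [4848, 3517, 24350, 17766, 85901]
Period 3:
Births: 3517 × 0.196 = 689
20–39: 4848 × 0.97 = 4703
40–59: 3517 × 0.98 = 3447
60–79: 24350 × 0.974 = 23717
80+: 17766 × 0.952 + 85901 × 0.407 = 16913 + 34962 = 51875
Net migration: 40–59 + 110 → 3557
→ [689, 4703, 3557, 23717, 51875]
Period 4:
Births: 4703 × 0.196 = 922
20–39: 689 × 0.97 = 668
40–59: 4703 × 0.98 = 4609
60–79: 3557 × 0.974 = 3465
80+: 23717 × 0.952 + 51875 × 0.407 = 22579 + 21113 = 43692
Net migration: 40–59 + 110 → 4719
→ [922, 668, 4719, 3465, 43692]
Total after period 4: 922 + 668 + 4719 + 3465 + 43692 = 53466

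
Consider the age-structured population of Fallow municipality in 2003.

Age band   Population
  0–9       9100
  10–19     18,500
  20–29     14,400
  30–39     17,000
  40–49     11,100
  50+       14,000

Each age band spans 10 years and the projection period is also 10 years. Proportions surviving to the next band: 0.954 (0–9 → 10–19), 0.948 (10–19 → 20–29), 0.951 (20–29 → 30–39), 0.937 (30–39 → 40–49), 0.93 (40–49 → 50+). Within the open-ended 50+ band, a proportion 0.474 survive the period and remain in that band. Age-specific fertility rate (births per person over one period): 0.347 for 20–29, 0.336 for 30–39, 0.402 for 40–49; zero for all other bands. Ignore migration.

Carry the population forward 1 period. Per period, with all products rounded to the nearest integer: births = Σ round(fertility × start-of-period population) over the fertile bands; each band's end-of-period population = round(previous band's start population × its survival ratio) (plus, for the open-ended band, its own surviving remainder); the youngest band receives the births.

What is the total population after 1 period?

87972

(Bands numbered youngest = 1 to oldest = 6.)
— Period 1 —
Births: 14400 × 0.347 = 4997 ; 17000 × 0.336 = 5712 ; 11100 × 0.402 = 4462 → total 15171
Band 2: 9100 × 0.954 = 8681
Band 3: 18500 × 0.948 = 17538
Band 4: 14400 × 0.951 = 13694
Band 5: 17000 × 0.937 = 15929
Band 6: 11100 × 0.93 + 14000 × 0.474 = 10323 + 6636 = 16959
End of period: [15171, 8681, 17538, 13694, 15929, 16959]
Total after period 1: 15171 + 8681 + 17538 + 13694 + 15929 + 16959 = 87972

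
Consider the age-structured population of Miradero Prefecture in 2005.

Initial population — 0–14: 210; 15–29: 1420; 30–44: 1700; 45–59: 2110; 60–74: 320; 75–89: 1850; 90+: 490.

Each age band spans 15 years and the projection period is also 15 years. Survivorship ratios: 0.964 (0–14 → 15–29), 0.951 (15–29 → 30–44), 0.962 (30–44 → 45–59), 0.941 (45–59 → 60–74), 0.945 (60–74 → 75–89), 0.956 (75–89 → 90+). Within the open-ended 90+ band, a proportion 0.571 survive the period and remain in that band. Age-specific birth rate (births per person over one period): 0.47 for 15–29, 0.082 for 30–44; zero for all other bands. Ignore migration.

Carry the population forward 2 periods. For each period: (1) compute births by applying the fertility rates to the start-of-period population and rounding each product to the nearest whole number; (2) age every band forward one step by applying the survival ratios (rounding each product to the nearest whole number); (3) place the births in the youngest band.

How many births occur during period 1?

Period 1:
Births: 1420 * 0.47 = 667  |  1700 * 0.082 = 139 → total 806
15–29: 210 * 0.964 = 202
30–44: 1420 * 0.951 = 1350
45–59: 1700 * 0.962 = 1635
60–74: 2110 * 0.941 = 1986
75–89: 320 * 0.945 = 302
90+: 1850 * 0.956 + 490 * 0.571 = 1769 + 280 = 2049
Giving 806 / 202 / 1350 / 1635 / 1986 / 302 / 2049.

806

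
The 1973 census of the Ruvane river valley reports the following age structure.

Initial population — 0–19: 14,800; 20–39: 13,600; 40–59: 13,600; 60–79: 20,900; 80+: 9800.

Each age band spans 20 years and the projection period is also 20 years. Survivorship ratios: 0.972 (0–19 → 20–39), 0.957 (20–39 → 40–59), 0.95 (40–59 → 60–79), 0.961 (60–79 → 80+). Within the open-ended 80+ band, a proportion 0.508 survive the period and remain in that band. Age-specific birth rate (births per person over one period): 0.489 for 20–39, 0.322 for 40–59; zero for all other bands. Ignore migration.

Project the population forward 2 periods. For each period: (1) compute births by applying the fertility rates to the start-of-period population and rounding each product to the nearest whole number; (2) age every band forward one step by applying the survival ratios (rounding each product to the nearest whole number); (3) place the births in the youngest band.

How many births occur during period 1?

— Period 1 —
Births: 13600 × 0.489 = 6650  |  13600 × 0.322 = 4379 — total 11029
20–39: 14800 × 0.972 = 14386
40–59: 13600 × 0.957 = 13015
60–79: 13600 × 0.95 = 12920
80+: 20900 × 0.961 + 9800 × 0.508 = 20085 + 4978 = 25063
→ [11029, 14386, 13015, 12920, 25063]

11029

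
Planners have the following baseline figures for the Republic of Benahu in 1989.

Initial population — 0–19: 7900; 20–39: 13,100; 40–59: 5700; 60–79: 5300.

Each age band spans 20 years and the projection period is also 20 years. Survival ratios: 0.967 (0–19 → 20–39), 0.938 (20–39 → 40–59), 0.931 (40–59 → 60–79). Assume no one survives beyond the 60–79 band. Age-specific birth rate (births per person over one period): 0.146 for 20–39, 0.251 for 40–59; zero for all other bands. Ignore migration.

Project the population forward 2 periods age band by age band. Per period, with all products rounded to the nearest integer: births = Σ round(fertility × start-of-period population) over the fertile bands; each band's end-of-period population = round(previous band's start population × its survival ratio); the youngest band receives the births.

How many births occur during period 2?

4199

Call the groups 1 to 4, youngest first.
Period 1:
Births: 13100 × 0.146 = 1913  |  5700 × 0.251 = 1431 ⇒ total 3344
Group 2: 7900 × 0.967 = 7639
Group 3: 13100 × 0.938 = 12288
Group 4: 5700 × 0.931 = 5307
Giving 3344 / 7639 / 12288 / 5307.
Period 2:
Births: 7639 × 0.146 = 1115  |  12288 × 0.251 = 3084 ⇒ total 4199
Group 2: 3344 × 0.967 = 3234
Group 3: 7639 × 0.938 = 7165
Group 4: 12288 × 0.931 = 11440
Giving 4199 / 3234 / 7165 / 11440.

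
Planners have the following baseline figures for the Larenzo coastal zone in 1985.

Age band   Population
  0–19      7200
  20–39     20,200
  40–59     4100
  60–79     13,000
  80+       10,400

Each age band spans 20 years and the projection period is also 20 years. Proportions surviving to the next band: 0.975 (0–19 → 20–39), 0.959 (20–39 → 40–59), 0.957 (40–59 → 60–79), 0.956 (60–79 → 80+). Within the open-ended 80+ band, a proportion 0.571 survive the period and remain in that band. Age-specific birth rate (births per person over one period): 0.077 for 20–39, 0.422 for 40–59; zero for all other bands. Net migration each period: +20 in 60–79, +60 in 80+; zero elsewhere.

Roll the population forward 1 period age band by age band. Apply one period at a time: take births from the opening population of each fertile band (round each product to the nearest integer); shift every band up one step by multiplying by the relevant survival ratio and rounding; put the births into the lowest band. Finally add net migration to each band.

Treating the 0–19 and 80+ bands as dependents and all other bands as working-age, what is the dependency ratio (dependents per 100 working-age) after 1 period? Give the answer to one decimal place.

(Bands numbered youngest = 1 to oldest = 5.)
— Period 1 —
Births: 20200 × 0.077 = 1555 ; 4100 × 0.422 = 1730 — total 3285
Band 2: 7200 × 0.975 = 7020
Band 3: 20200 × 0.959 = 19372
Band 4: 4100 × 0.957 = 3924
Band 5: 13000 × 0.956 + 10400 × 0.571 = 12428 + 5938 = 18366
Net migration: Band 4 + 20 → 3944; Band 5 + 60 → 18426
End of period: [3285, 7020, 19372, 3944, 18426]
Dependents (band 0–19 + band 80+) = 3285 + 18426 = 21711; working-age = 30336; ratio = 21711/30336 × 100 = 71.6

71.6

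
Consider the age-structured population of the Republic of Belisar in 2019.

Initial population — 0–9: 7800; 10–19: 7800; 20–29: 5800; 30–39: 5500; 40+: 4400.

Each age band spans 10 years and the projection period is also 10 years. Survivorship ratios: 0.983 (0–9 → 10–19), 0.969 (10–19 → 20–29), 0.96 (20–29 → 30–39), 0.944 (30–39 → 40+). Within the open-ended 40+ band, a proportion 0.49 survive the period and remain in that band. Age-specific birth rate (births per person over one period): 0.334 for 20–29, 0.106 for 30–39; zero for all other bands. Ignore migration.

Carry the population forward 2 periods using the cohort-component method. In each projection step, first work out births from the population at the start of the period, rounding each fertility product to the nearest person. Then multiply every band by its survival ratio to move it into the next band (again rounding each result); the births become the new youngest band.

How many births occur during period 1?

2520

Period 1.
Births: 5800 * 0.334 = 1937  |  5500 * 0.106 = 583 — total 2520
10–19: 7800 * 0.983 = 7667
20–29: 7800 * 0.969 = 7558
30–39: 5800 * 0.96 = 5568
40+: 5500 * 0.944 + 4400 * 0.49 = 5192 + 2156 = 7348
End of period: [2520, 7667, 7558, 5568, 7348]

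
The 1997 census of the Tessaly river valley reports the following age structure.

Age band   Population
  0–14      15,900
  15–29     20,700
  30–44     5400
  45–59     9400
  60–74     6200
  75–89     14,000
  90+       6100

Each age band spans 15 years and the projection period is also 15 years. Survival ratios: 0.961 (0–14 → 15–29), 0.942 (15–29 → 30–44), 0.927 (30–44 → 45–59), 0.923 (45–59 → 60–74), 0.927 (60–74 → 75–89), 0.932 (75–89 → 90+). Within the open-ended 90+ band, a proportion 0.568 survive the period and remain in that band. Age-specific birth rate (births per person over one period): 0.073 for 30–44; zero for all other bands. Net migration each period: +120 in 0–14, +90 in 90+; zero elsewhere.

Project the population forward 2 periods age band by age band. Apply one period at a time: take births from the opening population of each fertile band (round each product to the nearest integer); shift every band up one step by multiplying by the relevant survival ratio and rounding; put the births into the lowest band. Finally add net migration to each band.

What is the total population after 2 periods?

62048

Call the bands 1 to 7, youngest first.
[period 1]
Births: 5400 * 0.073 = 394
Band 2: 15900 * 0.961 = 15280
Band 3: 20700 * 0.942 = 19499
Band 4: 5400 * 0.927 = 5006
Band 5: 9400 * 0.923 = 8676
Band 6: 6200 * 0.927 = 5747
Band 7: 14000 * 0.932 + 6100 * 0.568 = 13048 + 3465 = 16513
Net migration: Band 1 + 120 → 514; Band 7 + 90 → 16603
Population now: 0–14=514, 15–29=15280, 30–44=19499, 45–59=5006, 60–74=8676, 75–89=5747, 90+=16603
[period 2]
Births: 19499 * 0.073 = 1423
Band 2: 514 * 0.961 = 494
Band 3: 15280 * 0.942 = 14394
Band 4: 19499 * 0.927 = 18076
Band 5: 5006 * 0.923 = 4621
Band 6: 8676 * 0.927 = 8043
Band 7: 5747 * 0.932 + 16603 * 0.568 = 5356 + 9431 = 14787
Net migration: Band 1 + 120 → 1543; Band 7 + 90 → 14877
Population now: 0–14=1543, 15–29=494, 30–44=14394, 45–59=18076, 60–74=4621, 75–89=8043, 90+=14877
Total after period 2: 1543 + 494 + 14394 + 18076 + 4621 + 8043 + 14877 = 62048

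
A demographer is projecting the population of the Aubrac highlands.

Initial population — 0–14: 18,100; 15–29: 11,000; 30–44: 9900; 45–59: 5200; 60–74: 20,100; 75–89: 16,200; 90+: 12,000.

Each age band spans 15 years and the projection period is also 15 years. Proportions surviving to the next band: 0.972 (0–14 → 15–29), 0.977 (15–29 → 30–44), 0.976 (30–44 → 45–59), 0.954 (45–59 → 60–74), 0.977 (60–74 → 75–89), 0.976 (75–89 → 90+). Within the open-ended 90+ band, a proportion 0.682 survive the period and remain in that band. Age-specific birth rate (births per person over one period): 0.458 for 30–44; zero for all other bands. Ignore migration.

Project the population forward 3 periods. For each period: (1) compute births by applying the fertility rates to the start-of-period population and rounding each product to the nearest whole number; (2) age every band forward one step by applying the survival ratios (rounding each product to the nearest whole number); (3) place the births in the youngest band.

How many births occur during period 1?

Numbering the bands 1..7 from youngest to oldest:
After projecting period 1:
Births: 9900 × 0.458 = 4534
Band 2: 18100 × 0.972 = 17593
Band 3: 11000 × 0.977 = 10747
Band 4: 9900 × 0.976 = 9662
Band 5: 5200 × 0.954 = 4961
Band 6: 20100 × 0.977 = 19638
Band 7: 16200 × 0.976 + 12000 × 0.682 = 15811 + 8184 = 23995
Giving 4534 / 17593 / 10747 / 9662 / 4961 / 19638 / 23995.

4534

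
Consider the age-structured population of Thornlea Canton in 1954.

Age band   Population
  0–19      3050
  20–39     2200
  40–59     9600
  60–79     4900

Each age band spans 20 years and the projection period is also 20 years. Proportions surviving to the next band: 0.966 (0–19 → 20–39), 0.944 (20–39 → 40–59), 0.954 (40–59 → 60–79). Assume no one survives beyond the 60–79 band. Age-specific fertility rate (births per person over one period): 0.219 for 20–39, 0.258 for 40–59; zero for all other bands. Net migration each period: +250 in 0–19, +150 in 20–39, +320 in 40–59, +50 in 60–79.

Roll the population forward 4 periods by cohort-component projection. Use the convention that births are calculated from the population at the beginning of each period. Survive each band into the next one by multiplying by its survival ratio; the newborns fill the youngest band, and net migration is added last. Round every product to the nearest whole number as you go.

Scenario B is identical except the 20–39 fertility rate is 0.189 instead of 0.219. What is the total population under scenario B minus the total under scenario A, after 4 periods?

— Period 1 —
Births: 2200 × 0.219 = 482, 9600 × 0.258 = 2477 → total 2959
20–39: 3050 × 0.966 = 2946
40–59: 2200 × 0.944 = 2077
60–79: 9600 × 0.954 = 9158
Net migration: 0–19 + 250 → 3209; 20–39 + 150 → 3096; 40–59 + 320 → 2397; 60–79 + 50 → 9208
End of period: [3209, 3096, 2397, 9208]
— Period 2 —
Births: 3096 × 0.219 = 678, 2397 × 0.258 = 618 → total 1296
20–39: 3209 × 0.966 = 3100
40–59: 3096 × 0.944 = 2923
60–79: 2397 × 0.954 = 2287
Net migration: 0–19 + 250 → 1546; 20–39 + 150 → 3250; 40–59 + 320 → 3243; 60–79 + 50 → 2337
End of period: [1546, 3250, 3243, 2337]
— Period 3 —
Births: 3250 × 0.219 = 712, 3243 × 0.258 = 837 → total 1549
20–39: 1546 × 0.966 = 1493
40–59: 3250 × 0.944 = 3068
60–79: 3243 × 0.954 = 3094
Net migration: 0–19 + 250 → 1799; 20–39 + 150 → 1643; 40–59 + 320 → 3388; 60–79 + 50 → 3144
End of period: [1799, 1643, 3388, 3144]
— Period 4 —
Births: 1643 × 0.219 = 360, 3388 × 0.258 = 874 → total 1234
20–39: 1799 × 0.966 = 1738
40–59: 1643 × 0.944 = 1551
60–79: 3388 × 0.954 = 3232
Net migration: 0–19 + 250 → 1484; 20–39 + 150 → 1888; 40–59 + 320 → 1871; 60–79 + 50 → 3282
End of period: [1484, 1888, 1871, 3282]
Scenario A total after 4 periods: 8525
Scenario B projection —
— Period 1 —
Births: 2200 × 0.189 = 416, 9600 × 0.258 = 2477 → total 2893
20–39: 3050 × 0.966 = 2946
40–59: 2200 × 0.944 = 2077
60–79: 9600 × 0.954 = 9158
Net migration: 0–19 + 250 → 3143; 20–39 + 150 → 3096; 40–59 + 320 → 2397; 60–79 + 50 → 9208
End of period: [3143, 3096, 2397, 9208]
— Period 2 —
Births: 3096 × 0.189 = 585, 2397 × 0.258 = 618 → total 1203
20–39: 3143 × 0.966 = 3036
40–59: 3096 × 0.944 = 2923
60–79: 2397 × 0.954 = 2287
Net migration: 0–19 + 250 → 1453; 20–39 + 150 → 3186; 40–59 + 320 → 3243; 60–79 + 50 → 2337
End of period: [1453, 3186, 3243, 2337]
— Period 3 —
Births: 3186 × 0.189 = 602, 3243 × 0.258 = 837 → total 1439
20–39: 1453 × 0.966 = 1404
40–59: 3186 × 0.944 = 3008
60–79: 3243 × 0.954 = 3094
Net migration: 0–19 + 250 → 1689; 20–39 + 150 → 1554; 40–59 + 320 → 3328; 60–79 + 50 → 3144
End of period: [1689, 1554, 3328, 3144]
— Period 4 —
Births: 1554 × 0.189 = 294, 3328 × 0.258 = 859 → total 1153
20–39: 1689 × 0.966 = 1632
40–59: 1554 × 0.944 = 1467
60–79: 3328 × 0.954 = 3175
Net migration: 0–19 + 250 → 1403; 20–39 + 150 → 1782; 40–59 + 320 → 1787; 60–79 + 50 → 3225
End of period: [1403, 1782, 1787, 3225]
Scenario B total after 4 periods: 8197
Difference B − A = 8197 − 8525 = -328

-328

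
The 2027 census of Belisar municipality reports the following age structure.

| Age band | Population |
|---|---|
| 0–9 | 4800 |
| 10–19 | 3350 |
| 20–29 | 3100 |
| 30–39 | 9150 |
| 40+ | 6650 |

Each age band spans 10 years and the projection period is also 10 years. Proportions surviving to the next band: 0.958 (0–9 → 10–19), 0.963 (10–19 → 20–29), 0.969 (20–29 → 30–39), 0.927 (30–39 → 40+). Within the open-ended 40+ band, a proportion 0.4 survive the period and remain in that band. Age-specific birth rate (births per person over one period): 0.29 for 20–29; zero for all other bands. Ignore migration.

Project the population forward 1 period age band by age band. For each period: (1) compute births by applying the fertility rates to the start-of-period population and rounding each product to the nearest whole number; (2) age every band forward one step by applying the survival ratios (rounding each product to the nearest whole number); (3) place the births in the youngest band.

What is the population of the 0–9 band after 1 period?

[period 1]
Births: 3100 × 0.29 = 899
10–19: 4800 × 0.958 = 4598
20–29: 3350 × 0.963 = 3226
30–39: 3100 × 0.969 = 3004
40+: 9150 × 0.927 + 6650 × 0.4 = 8482 + 2660 = 11142
End of period: [899, 4598, 3226, 3004, 11142]

899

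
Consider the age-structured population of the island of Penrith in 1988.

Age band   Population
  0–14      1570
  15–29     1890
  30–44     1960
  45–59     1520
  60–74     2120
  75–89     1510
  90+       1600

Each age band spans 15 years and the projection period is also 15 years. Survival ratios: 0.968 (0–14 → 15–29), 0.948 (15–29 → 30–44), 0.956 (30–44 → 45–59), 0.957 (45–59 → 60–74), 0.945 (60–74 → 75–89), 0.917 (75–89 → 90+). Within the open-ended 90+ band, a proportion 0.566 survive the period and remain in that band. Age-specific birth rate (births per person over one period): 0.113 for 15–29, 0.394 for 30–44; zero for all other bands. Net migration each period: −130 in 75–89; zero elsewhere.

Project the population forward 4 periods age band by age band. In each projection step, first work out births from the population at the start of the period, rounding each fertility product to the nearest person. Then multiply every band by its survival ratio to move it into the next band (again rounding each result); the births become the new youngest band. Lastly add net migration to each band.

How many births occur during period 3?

(Bands numbered youngest = 1 to oldest = 7.)
Period 1:
Births: 1890 × 0.113 = 214, 1960 × 0.394 = 772 → total 986
Band 2: 1570 × 0.968 = 1520
Band 3: 1890 × 0.948 = 1792
Band 4: 1960 × 0.956 = 1874
Band 5: 1520 × 0.957 = 1455
Band 6: 2120 × 0.945 = 2003
Band 7: 1510 × 0.917 + 1600 × 0.566 = 1385 + 906 = 2291
Net migration: Band 6 − 130 → 1873
End of period: [986, 1520, 1792, 1874, 1455, 1873, 2291]
Period 2:
Births: 1520 × 0.113 = 172, 1792 × 0.394 = 706 → total 878
Band 2: 986 × 0.968 = 954
Band 3: 1520 × 0.948 = 1441
Band 4: 1792 × 0.956 = 1713
Band 5: 1874 × 0.957 = 1793
Band 6: 1455 × 0.945 = 1375
Band 7: 1873 × 0.917 + 2291 × 0.566 = 1718 + 1297 = 3015
Net migration: Band 6 − 130 → 1245
End of period: [878, 954, 1441, 1713, 1793, 1245, 3015]
Period 3:
Births: 954 × 0.113 = 108, 1441 × 0.394 = 568 → total 676
Band 2: 878 × 0.968 = 850
Band 3: 954 × 0.948 = 904
Band 4: 1441 × 0.956 = 1378
Band 5: 1713 × 0.957 = 1639
Band 6: 1793 × 0.945 = 1694
Band 7: 1245 × 0.917 + 3015 × 0.566 = 1142 + 1706 = 2848
Net migration: Band 6 − 130 → 1564
End of period: [676, 850, 904, 1378, 1639, 1564, 2848]

676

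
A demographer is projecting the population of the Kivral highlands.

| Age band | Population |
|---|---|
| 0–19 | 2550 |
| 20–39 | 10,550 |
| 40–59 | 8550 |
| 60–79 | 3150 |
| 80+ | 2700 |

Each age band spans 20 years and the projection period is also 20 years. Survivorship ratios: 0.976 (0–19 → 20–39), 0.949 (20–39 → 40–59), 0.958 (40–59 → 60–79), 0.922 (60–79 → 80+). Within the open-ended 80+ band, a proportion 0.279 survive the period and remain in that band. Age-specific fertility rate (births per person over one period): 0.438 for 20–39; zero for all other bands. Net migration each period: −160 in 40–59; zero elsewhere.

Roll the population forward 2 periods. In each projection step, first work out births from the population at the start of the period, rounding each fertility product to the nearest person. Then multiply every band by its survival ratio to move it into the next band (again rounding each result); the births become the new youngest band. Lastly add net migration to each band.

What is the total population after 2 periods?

25812

After projecting period 1:
Births: 10550 × 0.438 = 4621
20–39: 2550 × 0.976 = 2489
40–59: 10550 × 0.949 = 10012
60–79: 8550 × 0.958 = 8191
80+: 3150 × 0.922 + 2700 × 0.279 = 2904 + 753 = 3657
Net migration: 40–59 − 160 → 9852
Population now: 0–19=4621, 20–39=2489, 40–59=9852, 60–79=8191, 80+=3657
After projecting period 2:
Births: 2489 × 0.438 = 1090
20–39: 4621 × 0.976 = 4510
40–59: 2489 × 0.949 = 2362
60–79: 9852 × 0.958 = 9438
80+: 8191 × 0.922 + 3657 × 0.279 = 7552 + 1020 = 8572
Net migration: 40–59 − 160 → 2202
Population now: 0–19=1090, 20–39=4510, 40–59=2202, 60–79=9438, 80+=8572
Total after period 2: 1090 + 4510 + 2202 + 9438 + 8572 = 25812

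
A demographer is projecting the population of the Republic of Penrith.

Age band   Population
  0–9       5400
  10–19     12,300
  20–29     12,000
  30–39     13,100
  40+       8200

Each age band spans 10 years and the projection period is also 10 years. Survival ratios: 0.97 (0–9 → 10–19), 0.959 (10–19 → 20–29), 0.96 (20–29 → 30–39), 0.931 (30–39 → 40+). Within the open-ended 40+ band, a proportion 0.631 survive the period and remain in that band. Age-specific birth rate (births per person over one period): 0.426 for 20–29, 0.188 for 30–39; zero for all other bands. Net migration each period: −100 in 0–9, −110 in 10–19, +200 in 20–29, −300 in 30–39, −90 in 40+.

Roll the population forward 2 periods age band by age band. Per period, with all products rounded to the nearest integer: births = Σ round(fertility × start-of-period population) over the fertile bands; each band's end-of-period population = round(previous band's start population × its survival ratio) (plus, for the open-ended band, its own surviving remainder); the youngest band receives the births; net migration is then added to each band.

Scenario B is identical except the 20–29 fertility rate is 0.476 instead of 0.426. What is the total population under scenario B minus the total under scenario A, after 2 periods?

Numbering the bands 1..5 from youngest to oldest:
Period 1:
Births: 12000 × 0.426 = 5112  |  13100 × 0.188 = 2463 — total 7575
Band 2: 5400 × 0.97 = 5238
Band 3: 12300 × 0.959 = 11796
Band 4: 12000 × 0.96 = 11520
Band 5: 13100 × 0.931 + 8200 × 0.631 = 12196 + 5174 = 17370
Net migration: Band 1 − 100 → 7475; Band 2 − 110 → 5128; Band 3 + 200 → 11996; Band 4 − 300 → 11220; Band 5 − 90 → 17280
Giving 7475 / 5128 / 11996 / 11220 / 17280.
Period 2:
Births: 11996 × 0.426 = 5110  |  11220 × 0.188 = 2109 — total 7219
Band 2: 7475 × 0.97 = 7251
Band 3: 5128 × 0.959 = 4918
Band 4: 11996 × 0.96 = 11516
Band 5: 11220 × 0.931 + 17280 × 0.631 = 10446 + 10904 = 21350
Net migration: Band 1 − 100 → 7119; Band 2 − 110 → 7141; Band 3 + 200 → 5118; Band 4 − 300 → 11216; Band 5 − 90 → 21260
Giving 7119 / 7141 / 5118 / 11216 / 21260.
Scenario A total after 2 periods: 51854
Scenario B projection —
Period 1:
Births: 12000 × 0.476 = 5712  |  13100 × 0.188 = 2463 — total 8175
Band 2: 5400 × 0.97 = 5238
Band 3: 12300 × 0.959 = 11796
Band 4: 12000 × 0.96 = 11520
Band 5: 13100 × 0.931 + 8200 × 0.631 = 12196 + 5174 = 17370
Net migration: Band 1 − 100 → 8075; Band 2 − 110 → 5128; Band 3 + 200 → 11996; Band 4 − 300 → 11220; Band 5 − 90 → 17280
Giving 8075 / 5128 / 11996 / 11220 / 17280.
Period 2:
Births: 11996 × 0.476 = 5710  |  11220 × 0.188 = 2109 — total 7819
Band 2: 8075 × 0.97 = 7833
Band 3: 5128 × 0.959 = 4918
Band 4: 11996 × 0.96 = 11516
Band 5: 11220 × 0.931 + 17280 × 0.631 = 10446 + 10904 = 21350
Net migration: Band 1 − 100 → 7719; Band 2 − 110 → 7723; Band 3 + 200 → 5118; Band 4 − 300 → 11216; Band 5 − 90 → 21260
Giving 7719 / 7723 / 5118 / 11216 / 21260.
Scenario B total after 2 periods: 53036
Difference B − A = 53036 − 51854 = 1182

1182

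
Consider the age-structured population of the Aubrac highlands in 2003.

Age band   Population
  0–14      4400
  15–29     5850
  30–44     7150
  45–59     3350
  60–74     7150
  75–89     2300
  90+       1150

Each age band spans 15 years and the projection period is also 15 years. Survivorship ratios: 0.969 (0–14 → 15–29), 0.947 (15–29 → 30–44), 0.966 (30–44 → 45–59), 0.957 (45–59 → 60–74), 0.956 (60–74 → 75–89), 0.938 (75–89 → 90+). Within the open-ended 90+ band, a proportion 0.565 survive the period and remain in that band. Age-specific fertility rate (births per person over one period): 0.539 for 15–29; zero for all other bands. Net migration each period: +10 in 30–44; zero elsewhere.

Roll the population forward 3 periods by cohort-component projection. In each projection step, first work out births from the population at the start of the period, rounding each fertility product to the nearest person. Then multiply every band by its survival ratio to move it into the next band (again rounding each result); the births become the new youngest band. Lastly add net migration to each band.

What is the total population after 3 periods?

29529

Call the groups 1 to 7, youngest first.
After projecting period 1:
Births: 5850 × 0.539 = 3153
Group 2: 4400 × 0.969 = 4264
Group 3: 5850 × 0.947 = 5540
Group 4: 7150 × 0.966 = 6907
Group 5: 3350 × 0.957 = 3206
Group 6: 7150 × 0.956 = 6835
Group 7: 2300 × 0.938 + 1150 × 0.565 = 2157 + 650 = 2807
Net migration: Group 3 + 10 → 5550
Giving 3153 / 4264 / 5550 / 6907 / 3206 / 6835 / 2807.
After projecting period 2:
Births: 4264 × 0.539 = 2298
Group 2: 3153 × 0.969 = 3055
Group 3: 4264 × 0.947 = 4038
Group 4: 5550 × 0.966 = 5361
Group 5: 6907 × 0.957 = 6610
Group 6: 3206 × 0.956 = 3065
Group 7: 6835 × 0.938 + 2807 × 0.565 = 6411 + 1586 = 7997
Net migration: Group 3 + 10 → 4048
Giving 2298 / 3055 / 4048 / 5361 / 6610 / 3065 / 7997.
After projecting period 3:
Births: 3055 × 0.539 = 1647
Group 2: 2298 × 0.969 = 2227
Group 3: 3055 × 0.947 = 2893
Group 4: 4048 × 0.966 = 3910
Group 5: 5361 × 0.957 = 5130
Group 6: 6610 × 0.956 = 6319
Group 7: 3065 × 0.938 + 7997 × 0.565 = 2875 + 4518 = 7393
Net migration: Group 3 + 10 → 2903
Giving 1647 / 2227 / 2903 / 3910 / 5130 / 6319 / 7393.
Total after period 3: 1647 + 2227 + 2903 + 3910 + 5130 + 6319 + 7393 = 29529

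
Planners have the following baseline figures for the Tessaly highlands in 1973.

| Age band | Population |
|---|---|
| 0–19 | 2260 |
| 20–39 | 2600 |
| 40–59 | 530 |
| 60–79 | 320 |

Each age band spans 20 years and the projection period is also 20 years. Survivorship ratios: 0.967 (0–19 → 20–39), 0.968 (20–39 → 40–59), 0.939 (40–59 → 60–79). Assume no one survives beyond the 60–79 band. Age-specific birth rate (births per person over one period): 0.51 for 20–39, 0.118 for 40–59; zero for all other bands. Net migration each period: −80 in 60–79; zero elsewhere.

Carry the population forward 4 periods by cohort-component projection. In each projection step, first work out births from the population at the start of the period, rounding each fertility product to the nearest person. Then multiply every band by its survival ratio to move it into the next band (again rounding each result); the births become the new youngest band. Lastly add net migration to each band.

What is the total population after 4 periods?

Let group 1 be 0–19 through group 4 = 60–79.
Period 1.
Births: 2600 * 0.51 = 1326  |  530 * 0.118 = 63 → total 1389
Group 2: 2260 * 0.967 = 2185
Group 3: 2600 * 0.968 = 2517
Group 4: 530 * 0.939 = 498
Net migration: Group 4 − 80 → 418
Population now: 0–19=1389, 20–39=2185, 40–59=2517, 60–79=418
Period 2.
Births: 2185 * 0.51 = 1114  |  2517 * 0.118 = 297 → total 1411
Group 2: 1389 * 0.967 = 1343
Group 3: 2185 * 0.968 = 2115
Group 4: 2517 * 0.939 = 2363
Net migration: Group 4 − 80 → 2283
Population now: 0–19=1411, 20–39=1343, 40–59=2115, 60–79=2283
Period 3.
Births: 1343 * 0.51 = 685  |  2115 * 0.118 = 250 → total 935
Group 2: 1411 * 0.967 = 1364
Group 3: 1343 * 0.968 = 1300
Group 4: 2115 * 0.939 = 1986
Net migration: Group 4 − 80 → 1906
Population now: 0–19=935, 20–39=1364, 40–59=1300, 60–79=1906
Period 4.
Births: 1364 * 0.51 = 696  |  1300 * 0.118 = 153 → total 849
Group 2: 935 * 0.967 = 904
Group 3: 1364 * 0.968 = 1320
Group 4: 1300 * 0.939 = 1221
Net migration: Group 4 − 80 → 1141
Population now: 0–19=849, 20–39=904, 40–59=1320, 60–79=1141
Total after period 4: 849 + 904 + 1320 + 1141 = 4214

4214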